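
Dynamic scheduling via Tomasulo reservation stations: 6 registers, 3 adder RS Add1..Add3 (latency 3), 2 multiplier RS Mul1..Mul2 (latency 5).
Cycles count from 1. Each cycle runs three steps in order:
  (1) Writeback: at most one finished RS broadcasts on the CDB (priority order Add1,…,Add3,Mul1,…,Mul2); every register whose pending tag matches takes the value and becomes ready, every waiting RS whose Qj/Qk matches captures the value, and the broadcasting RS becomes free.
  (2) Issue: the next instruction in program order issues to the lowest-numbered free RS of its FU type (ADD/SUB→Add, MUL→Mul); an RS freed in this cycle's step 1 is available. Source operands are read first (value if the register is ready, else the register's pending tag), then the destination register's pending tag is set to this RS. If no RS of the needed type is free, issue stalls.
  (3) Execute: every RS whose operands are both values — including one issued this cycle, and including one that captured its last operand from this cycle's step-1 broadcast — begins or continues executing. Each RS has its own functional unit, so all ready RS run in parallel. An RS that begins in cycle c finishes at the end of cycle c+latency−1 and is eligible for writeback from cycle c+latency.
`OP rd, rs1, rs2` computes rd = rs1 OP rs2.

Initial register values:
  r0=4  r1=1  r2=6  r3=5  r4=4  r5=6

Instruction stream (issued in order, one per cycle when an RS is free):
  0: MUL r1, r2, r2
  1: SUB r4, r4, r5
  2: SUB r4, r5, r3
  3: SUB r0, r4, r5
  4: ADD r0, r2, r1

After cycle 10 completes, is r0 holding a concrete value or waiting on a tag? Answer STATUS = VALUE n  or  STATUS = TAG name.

c1: issue MUL r1<-Mul1 | r0:4,r1:Mul1,r2:6,r3:5,r4:4,r5:6
c2: issue SUB r4<-Add1 | r0:4,r1:Mul1,r2:6,r3:5,r4:Add1,r5:6
c3: issue SUB r4<-Add2 | r0:4,r1:Mul1,r2:6,r3:5,r4:Add2,r5:6
c4: issue SUB r0<-Add3 | r0:Add3,r1:Mul1,r2:6,r3:5,r4:Add2,r5:6
c5: CDB Add1=-2; issue ADD r0<-Add1 | r0:Add1,r1:Mul1,r2:6,r3:5,r4:Add2,r5:6
c6: CDB Add2=1 | r0:Add1,r1:Mul1,r2:6,r3:5,r4:1,r5:6
c7: CDB Mul1=36 | r0:Add1,r1:36,r2:6,r3:5,r4:1,r5:6
c8: - | r0:Add1,r1:36,r2:6,r3:5,r4:1,r5:6
c9: CDB Add3=-5 | r0:Add1,r1:36,r2:6,r3:5,r4:1,r5:6
c10: CDB Add1=42 | r0:42,r1:36,r2:6,r3:5,r4:1,r5:6

STATUS = VALUE 42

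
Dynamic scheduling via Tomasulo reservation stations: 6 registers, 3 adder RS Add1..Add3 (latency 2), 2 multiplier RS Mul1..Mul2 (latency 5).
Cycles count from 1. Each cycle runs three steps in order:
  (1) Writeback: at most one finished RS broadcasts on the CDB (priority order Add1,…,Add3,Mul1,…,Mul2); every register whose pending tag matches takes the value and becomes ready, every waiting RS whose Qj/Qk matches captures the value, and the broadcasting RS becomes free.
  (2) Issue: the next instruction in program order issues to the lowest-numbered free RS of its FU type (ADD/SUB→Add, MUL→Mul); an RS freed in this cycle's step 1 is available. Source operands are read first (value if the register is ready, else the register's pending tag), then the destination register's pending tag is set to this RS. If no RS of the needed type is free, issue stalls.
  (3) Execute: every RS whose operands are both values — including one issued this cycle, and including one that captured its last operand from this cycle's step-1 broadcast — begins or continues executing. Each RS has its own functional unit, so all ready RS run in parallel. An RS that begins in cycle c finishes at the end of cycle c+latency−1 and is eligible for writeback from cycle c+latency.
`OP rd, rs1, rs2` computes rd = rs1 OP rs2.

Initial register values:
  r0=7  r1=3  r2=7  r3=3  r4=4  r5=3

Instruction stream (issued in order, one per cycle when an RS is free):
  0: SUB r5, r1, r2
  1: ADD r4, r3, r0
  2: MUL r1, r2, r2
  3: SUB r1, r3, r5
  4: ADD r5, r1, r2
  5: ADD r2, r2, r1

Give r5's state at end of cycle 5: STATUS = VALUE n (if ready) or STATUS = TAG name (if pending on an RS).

cycle 1: issue SUB r5<-Add1 // r0:7,r1:3,r2:7,r3:3,r4:4,r5:Add1
cycle 2: issue ADD r4<-Add2 // r0:7,r1:3,r2:7,r3:3,r4:Add2,r5:Add1
cycle 3: CDB Add1=-4; issue MUL r1<-Mul1 // r0:7,r1:Mul1,r2:7,r3:3,r4:Add2,r5:-4
cycle 4: CDB Add2=10; issue SUB r1<-Add1 // r0:7,r1:Add1,r2:7,r3:3,r4:10,r5:-4
cycle 5: issue ADD r5<-Add2 // r0:7,r1:Add1,r2:7,r3:3,r4:10,r5:Add2

STATUS = TAG Add2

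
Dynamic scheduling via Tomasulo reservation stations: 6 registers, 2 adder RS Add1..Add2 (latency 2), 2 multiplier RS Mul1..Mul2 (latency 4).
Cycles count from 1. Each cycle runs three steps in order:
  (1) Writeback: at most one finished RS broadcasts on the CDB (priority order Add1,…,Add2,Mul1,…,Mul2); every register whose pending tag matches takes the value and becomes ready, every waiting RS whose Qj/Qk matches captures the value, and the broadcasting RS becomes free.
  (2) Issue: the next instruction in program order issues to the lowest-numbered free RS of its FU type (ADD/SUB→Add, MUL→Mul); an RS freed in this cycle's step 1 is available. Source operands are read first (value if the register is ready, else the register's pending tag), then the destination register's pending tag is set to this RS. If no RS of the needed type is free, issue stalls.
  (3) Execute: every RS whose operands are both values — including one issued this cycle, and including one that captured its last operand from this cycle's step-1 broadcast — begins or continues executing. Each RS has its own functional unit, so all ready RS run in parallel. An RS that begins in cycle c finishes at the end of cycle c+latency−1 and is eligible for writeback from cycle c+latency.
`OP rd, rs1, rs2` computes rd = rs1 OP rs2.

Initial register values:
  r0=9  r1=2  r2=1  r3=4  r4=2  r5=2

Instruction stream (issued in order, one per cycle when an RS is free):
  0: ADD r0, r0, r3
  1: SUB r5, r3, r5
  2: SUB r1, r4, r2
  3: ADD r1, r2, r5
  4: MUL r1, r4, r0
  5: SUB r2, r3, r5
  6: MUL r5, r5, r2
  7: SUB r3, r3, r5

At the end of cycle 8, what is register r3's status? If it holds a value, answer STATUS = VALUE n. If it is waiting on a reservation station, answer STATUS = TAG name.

  c1: issue ADD r0<-Add1  regs: r0:Add1,r1:2,r2:1,r3:4,r4:2,r5:2
  c2: issue SUB r5<-Add2  regs: r0:Add1,r1:2,r2:1,r3:4,r4:2,r5:Add2
  c3: CDB Add1=13; issue SUB r1<-Add1  regs: r0:13,r1:Add1,r2:1,r3:4,r4:2,r5:Add2
  c4: CDB Add2=2; issue ADD r1<-Add2  regs: r0:13,r1:Add2,r2:1,r3:4,r4:2,r5:2
  c5: CDB Add1=1; issue MUL r1<-Mul1  regs: r0:13,r1:Mul1,r2:1,r3:4,r4:2,r5:2
  c6: CDB Add2=3; issue SUB r2<-Add1  regs: r0:13,r1:Mul1,r2:Add1,r3:4,r4:2,r5:2
  c7: issue MUL r5<-Mul2  regs: r0:13,r1:Mul1,r2:Add1,r3:4,r4:2,r5:Mul2
  c8: CDB Add1=2; issue SUB r3<-Add1  regs: r0:13,r1:Mul1,r2:2,r3:Add1,r4:2,r5:Mul2

STATUS = TAG Add1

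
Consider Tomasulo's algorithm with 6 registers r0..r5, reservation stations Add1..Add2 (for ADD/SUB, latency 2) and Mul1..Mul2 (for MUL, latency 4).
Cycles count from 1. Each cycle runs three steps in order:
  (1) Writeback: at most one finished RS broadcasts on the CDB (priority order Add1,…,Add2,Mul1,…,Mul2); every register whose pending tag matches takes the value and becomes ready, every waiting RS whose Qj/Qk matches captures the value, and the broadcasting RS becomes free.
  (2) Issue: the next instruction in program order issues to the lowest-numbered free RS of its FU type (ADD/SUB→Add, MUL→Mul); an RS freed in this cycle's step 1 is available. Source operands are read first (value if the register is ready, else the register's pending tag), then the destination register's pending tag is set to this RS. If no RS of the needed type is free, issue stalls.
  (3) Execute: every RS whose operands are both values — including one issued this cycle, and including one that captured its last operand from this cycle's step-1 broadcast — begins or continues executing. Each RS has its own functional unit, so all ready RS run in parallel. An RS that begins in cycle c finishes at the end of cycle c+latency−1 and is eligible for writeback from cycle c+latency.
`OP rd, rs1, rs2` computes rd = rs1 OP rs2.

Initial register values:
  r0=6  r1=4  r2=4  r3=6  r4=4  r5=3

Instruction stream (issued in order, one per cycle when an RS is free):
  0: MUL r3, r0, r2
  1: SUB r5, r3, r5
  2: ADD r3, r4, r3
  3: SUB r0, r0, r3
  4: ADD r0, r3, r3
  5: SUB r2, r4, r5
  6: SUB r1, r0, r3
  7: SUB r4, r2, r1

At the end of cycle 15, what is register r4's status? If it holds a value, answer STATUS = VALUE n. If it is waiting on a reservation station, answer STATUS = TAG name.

cycle 1: issue MUL r3<-Mul1 // r0:6,r1:4,r2:4,r3:Mul1,r4:4,r5:3
cycle 2: issue SUB r5<-Add1 // r0:6,r1:4,r2:4,r3:Mul1,r4:4,r5:Add1
cycle 3: issue ADD r3<-Add2 // r0:6,r1:4,r2:4,r3:Add2,r4:4,r5:Add1
cycle 4: stall // r0:6,r1:4,r2:4,r3:Add2,r4:4,r5:Add1
cycle 5: CDB Mul1=24; stall // r0:6,r1:4,r2:4,r3:Add2,r4:4,r5:Add1
cycle 6: stall // r0:6,r1:4,r2:4,r3:Add2,r4:4,r5:Add1
cycle 7: CDB Add1=21; issue SUB r0<-Add1 // r0:Add1,r1:4,r2:4,r3:Add2,r4:4,r5:21
cycle 8: CDB Add2=28; issue ADD r0<-Add2 // r0:Add2,r1:4,r2:4,r3:28,r4:4,r5:21
cycle 9: stall // r0:Add2,r1:4,r2:4,r3:28,r4:4,r5:21
cycle 10: CDB Add1=-22; issue SUB r2<-Add1 // r0:Add2,r1:4,r2:Add1,r3:28,r4:4,r5:21
cycle 11: CDB Add2=56; issue SUB r1<-Add2 // r0:56,r1:Add2,r2:Add1,r3:28,r4:4,r5:21
cycle 12: CDB Add1=-17; issue SUB r4<-Add1 // r0:56,r1:Add2,r2:-17,r3:28,r4:Add1,r5:21
cycle 13: CDB Add2=28 // r0:56,r1:28,r2:-17,r3:28,r4:Add1,r5:21
cycle 14: - // r0:56,r1:28,r2:-17,r3:28,r4:Add1,r5:21
cycle 15: CDB Add1=-45 // r0:56,r1:28,r2:-17,r3:28,r4:-45,r5:21

STATUS = VALUE -45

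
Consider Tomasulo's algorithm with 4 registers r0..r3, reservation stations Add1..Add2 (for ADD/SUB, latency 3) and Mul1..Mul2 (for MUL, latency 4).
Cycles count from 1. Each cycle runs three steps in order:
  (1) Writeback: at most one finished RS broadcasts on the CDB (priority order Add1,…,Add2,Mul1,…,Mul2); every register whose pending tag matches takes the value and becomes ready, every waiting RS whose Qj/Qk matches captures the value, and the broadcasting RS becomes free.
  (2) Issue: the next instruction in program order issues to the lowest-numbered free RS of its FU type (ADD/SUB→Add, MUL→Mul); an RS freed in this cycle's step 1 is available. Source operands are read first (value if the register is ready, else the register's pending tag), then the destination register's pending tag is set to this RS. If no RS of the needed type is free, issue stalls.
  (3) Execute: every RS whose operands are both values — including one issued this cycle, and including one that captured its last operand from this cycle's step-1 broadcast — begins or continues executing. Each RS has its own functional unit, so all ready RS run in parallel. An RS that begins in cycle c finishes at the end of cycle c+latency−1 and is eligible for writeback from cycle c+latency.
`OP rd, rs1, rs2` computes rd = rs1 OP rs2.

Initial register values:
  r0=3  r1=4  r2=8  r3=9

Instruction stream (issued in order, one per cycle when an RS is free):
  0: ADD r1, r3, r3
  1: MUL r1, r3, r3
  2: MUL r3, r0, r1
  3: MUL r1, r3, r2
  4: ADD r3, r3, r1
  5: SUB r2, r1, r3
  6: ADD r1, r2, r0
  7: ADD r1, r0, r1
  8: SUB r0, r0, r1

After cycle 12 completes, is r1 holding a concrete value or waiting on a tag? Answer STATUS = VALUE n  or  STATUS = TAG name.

STATUS = TAG Mul1

c1: issue ADD r1<-Add1 | r0:3,r1:Add1,r2:8,r3:9
c2: issue MUL r1<-Mul1 | r0:3,r1:Mul1,r2:8,r3:9
c3: issue MUL r3<-Mul2 | r0:3,r1:Mul1,r2:8,r3:Mul2
c4: CDB Add1=18; stall | r0:3,r1:Mul1,r2:8,r3:Mul2
c5: stall | r0:3,r1:Mul1,r2:8,r3:Mul2
c6: CDB Mul1=81; issue MUL r1<-Mul1 | r0:3,r1:Mul1,r2:8,r3:Mul2
c7: issue ADD r3<-Add1 | r0:3,r1:Mul1,r2:8,r3:Add1
c8: issue SUB r2<-Add2 | r0:3,r1:Mul1,r2:Add2,r3:Add1
c9: stall | r0:3,r1:Mul1,r2:Add2,r3:Add1
c10: CDB Mul2=243; stall | r0:3,r1:Mul1,r2:Add2,r3:Add1
c11: stall | r0:3,r1:Mul1,r2:Add2,r3:Add1
c12: stall | r0:3,r1:Mul1,r2:Add2,r3:Add1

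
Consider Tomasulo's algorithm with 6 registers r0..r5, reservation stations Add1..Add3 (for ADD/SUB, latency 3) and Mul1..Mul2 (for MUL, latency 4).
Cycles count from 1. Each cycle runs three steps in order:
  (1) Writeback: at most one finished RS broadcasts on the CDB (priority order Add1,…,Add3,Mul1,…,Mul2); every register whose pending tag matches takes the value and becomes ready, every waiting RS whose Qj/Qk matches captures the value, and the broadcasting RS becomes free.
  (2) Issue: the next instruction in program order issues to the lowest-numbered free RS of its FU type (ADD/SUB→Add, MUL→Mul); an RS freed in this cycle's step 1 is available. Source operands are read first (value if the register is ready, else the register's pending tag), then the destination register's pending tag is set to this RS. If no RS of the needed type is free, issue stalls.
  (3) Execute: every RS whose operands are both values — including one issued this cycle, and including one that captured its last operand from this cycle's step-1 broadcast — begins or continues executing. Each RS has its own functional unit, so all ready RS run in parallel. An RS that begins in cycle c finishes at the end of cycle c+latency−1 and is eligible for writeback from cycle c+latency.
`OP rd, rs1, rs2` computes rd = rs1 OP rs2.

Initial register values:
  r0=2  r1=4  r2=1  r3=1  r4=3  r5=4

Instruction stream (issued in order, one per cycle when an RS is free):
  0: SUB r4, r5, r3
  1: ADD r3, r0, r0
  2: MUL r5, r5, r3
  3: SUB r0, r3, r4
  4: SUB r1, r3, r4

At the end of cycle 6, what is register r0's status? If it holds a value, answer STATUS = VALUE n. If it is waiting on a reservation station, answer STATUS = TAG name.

STATUS = TAG Add1

c1: issue SUB r4<-Add1 | r0:2,r1:4,r2:1,r3:1,r4:Add1,r5:4
c2: issue ADD r3<-Add2 | r0:2,r1:4,r2:1,r3:Add2,r4:Add1,r5:4
c3: issue MUL r5<-Mul1 | r0:2,r1:4,r2:1,r3:Add2,r4:Add1,r5:Mul1
c4: CDB Add1=3; issue SUB r0<-Add1 | r0:Add1,r1:4,r2:1,r3:Add2,r4:3,r5:Mul1
c5: CDB Add2=4; issue SUB r1<-Add2 | r0:Add1,r1:Add2,r2:1,r3:4,r4:3,r5:Mul1
c6: - | r0:Add1,r1:Add2,r2:1,r3:4,r4:3,r5:Mul1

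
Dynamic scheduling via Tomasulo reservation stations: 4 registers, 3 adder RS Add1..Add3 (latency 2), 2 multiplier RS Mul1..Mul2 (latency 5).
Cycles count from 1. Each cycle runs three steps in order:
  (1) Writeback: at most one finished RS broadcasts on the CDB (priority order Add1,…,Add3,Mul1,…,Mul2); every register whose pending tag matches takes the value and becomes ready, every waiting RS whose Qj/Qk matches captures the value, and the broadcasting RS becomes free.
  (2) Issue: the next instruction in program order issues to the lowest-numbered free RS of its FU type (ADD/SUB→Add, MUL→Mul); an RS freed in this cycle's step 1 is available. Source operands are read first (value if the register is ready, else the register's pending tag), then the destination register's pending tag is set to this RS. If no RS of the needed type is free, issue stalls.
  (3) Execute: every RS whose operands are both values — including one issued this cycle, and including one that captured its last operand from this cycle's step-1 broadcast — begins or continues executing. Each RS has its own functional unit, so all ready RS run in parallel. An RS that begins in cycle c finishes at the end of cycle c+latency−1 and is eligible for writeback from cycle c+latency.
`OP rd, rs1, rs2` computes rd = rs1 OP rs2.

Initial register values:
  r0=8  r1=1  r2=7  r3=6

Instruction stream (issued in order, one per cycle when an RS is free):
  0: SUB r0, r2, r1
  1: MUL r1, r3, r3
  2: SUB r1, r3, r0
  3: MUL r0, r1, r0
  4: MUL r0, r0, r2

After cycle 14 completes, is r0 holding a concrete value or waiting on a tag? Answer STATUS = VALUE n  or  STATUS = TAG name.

c1: issue SUB r0<-Add1 | r0:Add1,r1:1,r2:7,r3:6
c2: issue MUL r1<-Mul1 | r0:Add1,r1:Mul1,r2:7,r3:6
c3: CDB Add1=6; issue SUB r1<-Add1 | r0:6,r1:Add1,r2:7,r3:6
c4: issue MUL r0<-Mul2 | r0:Mul2,r1:Add1,r2:7,r3:6
c5: CDB Add1=0; stall | r0:Mul2,r1:0,r2:7,r3:6
c6: stall | r0:Mul2,r1:0,r2:7,r3:6
c7: CDB Mul1=36; issue MUL r0<-Mul1 | r0:Mul1,r1:0,r2:7,r3:6
c8: - | r0:Mul1,r1:0,r2:7,r3:6
c9: - | r0:Mul1,r1:0,r2:7,r3:6
c10: CDB Mul2=0 | r0:Mul1,r1:0,r2:7,r3:6
c11: - | r0:Mul1,r1:0,r2:7,r3:6
c12: - | r0:Mul1,r1:0,r2:7,r3:6
c13: - | r0:Mul1,r1:0,r2:7,r3:6
c14: - | r0:Mul1,r1:0,r2:7,r3:6

STATUS = TAG Mul1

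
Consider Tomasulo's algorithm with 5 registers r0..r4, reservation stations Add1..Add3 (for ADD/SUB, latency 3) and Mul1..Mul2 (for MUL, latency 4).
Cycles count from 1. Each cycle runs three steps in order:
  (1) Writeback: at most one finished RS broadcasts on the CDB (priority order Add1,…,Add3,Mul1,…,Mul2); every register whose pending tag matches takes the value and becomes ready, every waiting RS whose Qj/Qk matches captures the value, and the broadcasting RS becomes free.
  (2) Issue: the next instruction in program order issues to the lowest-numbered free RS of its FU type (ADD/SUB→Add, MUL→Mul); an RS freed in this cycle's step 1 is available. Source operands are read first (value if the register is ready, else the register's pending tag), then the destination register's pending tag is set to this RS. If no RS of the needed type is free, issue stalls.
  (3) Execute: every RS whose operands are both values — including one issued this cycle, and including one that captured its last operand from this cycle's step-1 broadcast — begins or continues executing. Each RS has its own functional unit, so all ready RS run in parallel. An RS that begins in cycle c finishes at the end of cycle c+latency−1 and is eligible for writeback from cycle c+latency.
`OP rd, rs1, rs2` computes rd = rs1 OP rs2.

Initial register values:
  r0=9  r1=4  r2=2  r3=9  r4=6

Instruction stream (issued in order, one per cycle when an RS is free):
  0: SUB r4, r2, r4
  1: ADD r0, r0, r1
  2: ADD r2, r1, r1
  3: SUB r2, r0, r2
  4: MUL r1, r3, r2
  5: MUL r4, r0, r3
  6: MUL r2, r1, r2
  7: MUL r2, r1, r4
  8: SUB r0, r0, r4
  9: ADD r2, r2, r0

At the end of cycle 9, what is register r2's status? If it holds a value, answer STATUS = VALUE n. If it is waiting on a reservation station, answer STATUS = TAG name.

cycle 1: issue SUB r4<-Add1 // r0:9,r1:4,r2:2,r3:9,r4:Add1
cycle 2: issue ADD r0<-Add2 // r0:Add2,r1:4,r2:2,r3:9,r4:Add1
cycle 3: issue ADD r2<-Add3 // r0:Add2,r1:4,r2:Add3,r3:9,r4:Add1
cycle 4: CDB Add1=-4; issue SUB r2<-Add1 // r0:Add2,r1:4,r2:Add1,r3:9,r4:-4
cycle 5: CDB Add2=13; issue MUL r1<-Mul1 // r0:13,r1:Mul1,r2:Add1,r3:9,r4:-4
cycle 6: CDB Add3=8; issue MUL r4<-Mul2 // r0:13,r1:Mul1,r2:Add1,r3:9,r4:Mul2
cycle 7: stall // r0:13,r1:Mul1,r2:Add1,r3:9,r4:Mul2
cycle 8: stall // r0:13,r1:Mul1,r2:Add1,r3:9,r4:Mul2
cycle 9: CDB Add1=5; stall // r0:13,r1:Mul1,r2:5,r3:9,r4:Mul2

STATUS = VALUE 5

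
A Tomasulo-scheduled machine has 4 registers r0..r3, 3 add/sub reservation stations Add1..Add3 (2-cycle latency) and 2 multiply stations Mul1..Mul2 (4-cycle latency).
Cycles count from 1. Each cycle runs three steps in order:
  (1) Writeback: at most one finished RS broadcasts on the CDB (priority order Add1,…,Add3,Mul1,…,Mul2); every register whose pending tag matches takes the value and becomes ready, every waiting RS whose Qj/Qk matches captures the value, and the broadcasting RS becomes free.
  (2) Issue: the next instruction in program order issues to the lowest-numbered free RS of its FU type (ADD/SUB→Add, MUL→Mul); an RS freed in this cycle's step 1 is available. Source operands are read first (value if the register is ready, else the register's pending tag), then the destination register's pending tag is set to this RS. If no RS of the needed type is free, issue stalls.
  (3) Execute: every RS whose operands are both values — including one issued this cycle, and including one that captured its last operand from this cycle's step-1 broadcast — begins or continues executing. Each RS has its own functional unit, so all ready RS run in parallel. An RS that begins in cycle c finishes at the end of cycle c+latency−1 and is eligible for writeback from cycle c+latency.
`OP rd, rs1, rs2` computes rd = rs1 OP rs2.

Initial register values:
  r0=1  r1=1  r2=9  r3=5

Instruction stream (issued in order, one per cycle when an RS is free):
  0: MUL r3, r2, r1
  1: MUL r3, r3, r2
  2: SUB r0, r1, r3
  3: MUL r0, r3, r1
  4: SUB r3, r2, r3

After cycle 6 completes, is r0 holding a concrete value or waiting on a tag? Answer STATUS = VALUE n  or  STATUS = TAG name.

STATUS = TAG Mul1

cycle 1: issue MUL r3<-Mul1 // r0:1,r1:1,r2:9,r3:Mul1
cycle 2: issue MUL r3<-Mul2 // r0:1,r1:1,r2:9,r3:Mul2
cycle 3: issue SUB r0<-Add1 // r0:Add1,r1:1,r2:9,r3:Mul2
cycle 4: stall // r0:Add1,r1:1,r2:9,r3:Mul2
cycle 5: CDB Mul1=9; issue MUL r0<-Mul1 // r0:Mul1,r1:1,r2:9,r3:Mul2
cycle 6: issue SUB r3<-Add2 // r0:Mul1,r1:1,r2:9,r3:Add2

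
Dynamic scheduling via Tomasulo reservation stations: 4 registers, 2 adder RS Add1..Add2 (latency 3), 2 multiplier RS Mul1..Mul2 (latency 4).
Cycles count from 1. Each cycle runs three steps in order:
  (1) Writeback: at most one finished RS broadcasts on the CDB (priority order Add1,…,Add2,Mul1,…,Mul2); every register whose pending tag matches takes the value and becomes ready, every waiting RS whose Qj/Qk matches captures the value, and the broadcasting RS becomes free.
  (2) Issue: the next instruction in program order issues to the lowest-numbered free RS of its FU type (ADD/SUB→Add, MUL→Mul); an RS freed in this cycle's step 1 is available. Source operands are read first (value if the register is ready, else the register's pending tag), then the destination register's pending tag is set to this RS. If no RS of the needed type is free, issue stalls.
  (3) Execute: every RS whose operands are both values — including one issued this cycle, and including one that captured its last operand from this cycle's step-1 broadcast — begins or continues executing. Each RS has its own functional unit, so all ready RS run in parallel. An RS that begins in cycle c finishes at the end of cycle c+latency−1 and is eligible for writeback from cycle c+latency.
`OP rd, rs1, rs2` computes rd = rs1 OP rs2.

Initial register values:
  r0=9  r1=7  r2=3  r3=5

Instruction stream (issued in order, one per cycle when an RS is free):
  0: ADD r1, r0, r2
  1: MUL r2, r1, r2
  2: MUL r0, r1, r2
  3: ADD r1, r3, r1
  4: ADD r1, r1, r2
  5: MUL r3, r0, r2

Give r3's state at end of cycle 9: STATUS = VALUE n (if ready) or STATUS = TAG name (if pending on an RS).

STATUS = TAG Mul1

cycle 1: issue ADD r1<-Add1 // r0:9,r1:Add1,r2:3,r3:5
cycle 2: issue MUL r2<-Mul1 // r0:9,r1:Add1,r2:Mul1,r3:5
cycle 3: issue MUL r0<-Mul2 // r0:Mul2,r1:Add1,r2:Mul1,r3:5
cycle 4: CDB Add1=12; issue ADD r1<-Add1 // r0:Mul2,r1:Add1,r2:Mul1,r3:5
cycle 5: issue ADD r1<-Add2 // r0:Mul2,r1:Add2,r2:Mul1,r3:5
cycle 6: stall // r0:Mul2,r1:Add2,r2:Mul1,r3:5
cycle 7: CDB Add1=17; stall // r0:Mul2,r1:Add2,r2:Mul1,r3:5
cycle 8: CDB Mul1=36; issue MUL r3<-Mul1 // r0:Mul2,r1:Add2,r2:36,r3:Mul1
cycle 9: - // r0:Mul2,r1:Add2,r2:36,r3:Mul1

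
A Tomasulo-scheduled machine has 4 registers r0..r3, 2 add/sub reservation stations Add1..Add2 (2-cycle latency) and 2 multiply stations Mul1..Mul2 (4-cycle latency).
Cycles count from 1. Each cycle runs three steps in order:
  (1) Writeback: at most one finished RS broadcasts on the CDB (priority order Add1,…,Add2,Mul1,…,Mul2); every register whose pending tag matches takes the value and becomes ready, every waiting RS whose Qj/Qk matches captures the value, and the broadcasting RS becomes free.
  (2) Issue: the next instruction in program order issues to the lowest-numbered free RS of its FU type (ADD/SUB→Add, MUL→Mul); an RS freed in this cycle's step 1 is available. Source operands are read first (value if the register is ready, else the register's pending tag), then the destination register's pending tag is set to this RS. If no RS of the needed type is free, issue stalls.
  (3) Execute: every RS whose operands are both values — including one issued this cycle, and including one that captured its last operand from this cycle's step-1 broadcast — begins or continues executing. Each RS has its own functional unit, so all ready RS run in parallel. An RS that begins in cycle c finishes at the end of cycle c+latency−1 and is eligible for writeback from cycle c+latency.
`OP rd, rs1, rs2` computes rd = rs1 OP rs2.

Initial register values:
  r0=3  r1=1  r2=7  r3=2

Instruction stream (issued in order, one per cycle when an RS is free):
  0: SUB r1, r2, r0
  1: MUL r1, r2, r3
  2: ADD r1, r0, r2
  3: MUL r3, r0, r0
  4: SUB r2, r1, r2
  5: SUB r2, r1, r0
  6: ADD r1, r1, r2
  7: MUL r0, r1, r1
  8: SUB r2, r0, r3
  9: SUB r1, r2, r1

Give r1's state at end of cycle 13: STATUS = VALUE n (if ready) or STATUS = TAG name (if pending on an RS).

STATUS = TAG Add1

cycle 1: issue SUB r1<-Add1 // r0:3,r1:Add1,r2:7,r3:2
cycle 2: issue MUL r1<-Mul1 // r0:3,r1:Mul1,r2:7,r3:2
cycle 3: CDB Add1=4; issue ADD r1<-Add1 // r0:3,r1:Add1,r2:7,r3:2
cycle 4: issue MUL r3<-Mul2 // r0:3,r1:Add1,r2:7,r3:Mul2
cycle 5: CDB Add1=10; issue SUB r2<-Add1 // r0:3,r1:10,r2:Add1,r3:Mul2
cycle 6: CDB Mul1=14; issue SUB r2<-Add2 // r0:3,r1:10,r2:Add2,r3:Mul2
cycle 7: CDB Add1=3; issue ADD r1<-Add1 // r0:3,r1:Add1,r2:Add2,r3:Mul2
cycle 8: CDB Add2=7; issue MUL r0<-Mul1 // r0:Mul1,r1:Add1,r2:7,r3:Mul2
cycle 9: CDB Mul2=9; issue SUB r2<-Add2 // r0:Mul1,r1:Add1,r2:Add2,r3:9
cycle 10: CDB Add1=17; issue SUB r1<-Add1 // r0:Mul1,r1:Add1,r2:Add2,r3:9
cycle 11: - // r0:Mul1,r1:Add1,r2:Add2,r3:9
cycle 12: - // r0:Mul1,r1:Add1,r2:Add2,r3:9
cycle 13: - // r0:Mul1,r1:Add1,r2:Add2,r3:9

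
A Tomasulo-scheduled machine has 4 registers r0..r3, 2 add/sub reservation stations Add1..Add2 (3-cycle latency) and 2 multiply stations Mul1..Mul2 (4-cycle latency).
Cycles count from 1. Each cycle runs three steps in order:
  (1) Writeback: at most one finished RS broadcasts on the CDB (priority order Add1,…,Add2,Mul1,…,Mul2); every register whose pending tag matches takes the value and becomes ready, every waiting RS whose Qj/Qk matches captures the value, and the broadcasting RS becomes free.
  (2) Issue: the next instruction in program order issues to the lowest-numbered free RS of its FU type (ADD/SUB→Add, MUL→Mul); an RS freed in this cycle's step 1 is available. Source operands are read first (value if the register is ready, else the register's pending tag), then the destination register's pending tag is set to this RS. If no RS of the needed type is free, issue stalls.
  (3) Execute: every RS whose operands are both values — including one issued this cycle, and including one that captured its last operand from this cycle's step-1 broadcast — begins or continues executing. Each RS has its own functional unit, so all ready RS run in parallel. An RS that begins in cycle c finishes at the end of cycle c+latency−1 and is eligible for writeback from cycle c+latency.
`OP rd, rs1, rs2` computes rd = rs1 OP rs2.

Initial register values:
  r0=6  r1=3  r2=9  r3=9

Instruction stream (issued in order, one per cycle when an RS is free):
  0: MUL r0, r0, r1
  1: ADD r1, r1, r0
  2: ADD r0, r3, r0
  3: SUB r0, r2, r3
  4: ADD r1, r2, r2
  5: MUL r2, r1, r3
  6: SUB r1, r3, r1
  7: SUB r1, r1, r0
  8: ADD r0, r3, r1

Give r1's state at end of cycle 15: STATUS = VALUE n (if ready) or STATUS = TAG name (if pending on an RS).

c1: issue MUL r0<-Mul1 | r0:Mul1,r1:3,r2:9,r3:9
c2: issue ADD r1<-Add1 | r0:Mul1,r1:Add1,r2:9,r3:9
c3: issue ADD r0<-Add2 | r0:Add2,r1:Add1,r2:9,r3:9
c4: stall | r0:Add2,r1:Add1,r2:9,r3:9
c5: CDB Mul1=18; stall | r0:Add2,r1:Add1,r2:9,r3:9
c6: stall | r0:Add2,r1:Add1,r2:9,r3:9
c7: stall | r0:Add2,r1:Add1,r2:9,r3:9
c8: CDB Add1=21; issue SUB r0<-Add1 | r0:Add1,r1:21,r2:9,r3:9
c9: CDB Add2=27; issue ADD r1<-Add2 | r0:Add1,r1:Add2,r2:9,r3:9
c10: issue MUL r2<-Mul1 | r0:Add1,r1:Add2,r2:Mul1,r3:9
c11: CDB Add1=0; issue SUB r1<-Add1 | r0:0,r1:Add1,r2:Mul1,r3:9
c12: CDB Add2=18; issue SUB r1<-Add2 | r0:0,r1:Add2,r2:Mul1,r3:9
c13: stall | r0:0,r1:Add2,r2:Mul1,r3:9
c14: stall | r0:0,r1:Add2,r2:Mul1,r3:9
c15: CDB Add1=-9; issue ADD r0<-Add1 | r0:Add1,r1:Add2,r2:Mul1,r3:9

STATUS = TAG Add2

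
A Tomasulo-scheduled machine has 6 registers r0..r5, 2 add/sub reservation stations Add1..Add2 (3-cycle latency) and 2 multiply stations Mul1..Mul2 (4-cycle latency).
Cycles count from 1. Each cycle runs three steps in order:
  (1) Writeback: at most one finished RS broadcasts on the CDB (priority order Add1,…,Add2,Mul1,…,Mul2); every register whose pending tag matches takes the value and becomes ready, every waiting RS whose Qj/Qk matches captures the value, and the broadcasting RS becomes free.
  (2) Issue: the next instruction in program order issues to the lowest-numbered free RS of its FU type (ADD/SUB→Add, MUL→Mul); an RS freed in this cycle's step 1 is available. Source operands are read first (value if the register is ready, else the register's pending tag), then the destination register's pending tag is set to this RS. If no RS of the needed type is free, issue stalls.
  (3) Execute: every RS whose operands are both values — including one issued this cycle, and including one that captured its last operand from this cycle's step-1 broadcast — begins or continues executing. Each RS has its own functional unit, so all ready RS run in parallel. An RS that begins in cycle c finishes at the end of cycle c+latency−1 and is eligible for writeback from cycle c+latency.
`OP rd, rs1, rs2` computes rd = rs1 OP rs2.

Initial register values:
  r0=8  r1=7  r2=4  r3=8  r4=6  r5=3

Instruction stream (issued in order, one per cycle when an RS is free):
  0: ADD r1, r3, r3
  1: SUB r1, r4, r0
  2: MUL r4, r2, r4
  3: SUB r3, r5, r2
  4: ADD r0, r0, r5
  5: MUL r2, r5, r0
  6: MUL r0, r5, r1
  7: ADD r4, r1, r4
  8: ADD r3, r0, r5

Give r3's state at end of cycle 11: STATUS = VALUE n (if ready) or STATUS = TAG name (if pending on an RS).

STATUS = TAG Add2

c1: issue ADD r1<-Add1 | r0:8,r1:Add1,r2:4,r3:8,r4:6,r5:3
c2: issue SUB r1<-Add2 | r0:8,r1:Add2,r2:4,r3:8,r4:6,r5:3
c3: issue MUL r4<-Mul1 | r0:8,r1:Add2,r2:4,r3:8,r4:Mul1,r5:3
c4: CDB Add1=16; issue SUB r3<-Add1 | r0:8,r1:Add2,r2:4,r3:Add1,r4:Mul1,r5:3
c5: CDB Add2=-2; issue ADD r0<-Add2 | r0:Add2,r1:-2,r2:4,r3:Add1,r4:Mul1,r5:3
c6: issue MUL r2<-Mul2 | r0:Add2,r1:-2,r2:Mul2,r3:Add1,r4:Mul1,r5:3
c7: CDB Add1=-1; stall | r0:Add2,r1:-2,r2:Mul2,r3:-1,r4:Mul1,r5:3
c8: CDB Add2=11; stall | r0:11,r1:-2,r2:Mul2,r3:-1,r4:Mul1,r5:3
c9: CDB Mul1=24; issue MUL r0<-Mul1 | r0:Mul1,r1:-2,r2:Mul2,r3:-1,r4:24,r5:3
c10: issue ADD r4<-Add1 | r0:Mul1,r1:-2,r2:Mul2,r3:-1,r4:Add1,r5:3
c11: issue ADD r3<-Add2 | r0:Mul1,r1:-2,r2:Mul2,r3:Add2,r4:Add1,r5:3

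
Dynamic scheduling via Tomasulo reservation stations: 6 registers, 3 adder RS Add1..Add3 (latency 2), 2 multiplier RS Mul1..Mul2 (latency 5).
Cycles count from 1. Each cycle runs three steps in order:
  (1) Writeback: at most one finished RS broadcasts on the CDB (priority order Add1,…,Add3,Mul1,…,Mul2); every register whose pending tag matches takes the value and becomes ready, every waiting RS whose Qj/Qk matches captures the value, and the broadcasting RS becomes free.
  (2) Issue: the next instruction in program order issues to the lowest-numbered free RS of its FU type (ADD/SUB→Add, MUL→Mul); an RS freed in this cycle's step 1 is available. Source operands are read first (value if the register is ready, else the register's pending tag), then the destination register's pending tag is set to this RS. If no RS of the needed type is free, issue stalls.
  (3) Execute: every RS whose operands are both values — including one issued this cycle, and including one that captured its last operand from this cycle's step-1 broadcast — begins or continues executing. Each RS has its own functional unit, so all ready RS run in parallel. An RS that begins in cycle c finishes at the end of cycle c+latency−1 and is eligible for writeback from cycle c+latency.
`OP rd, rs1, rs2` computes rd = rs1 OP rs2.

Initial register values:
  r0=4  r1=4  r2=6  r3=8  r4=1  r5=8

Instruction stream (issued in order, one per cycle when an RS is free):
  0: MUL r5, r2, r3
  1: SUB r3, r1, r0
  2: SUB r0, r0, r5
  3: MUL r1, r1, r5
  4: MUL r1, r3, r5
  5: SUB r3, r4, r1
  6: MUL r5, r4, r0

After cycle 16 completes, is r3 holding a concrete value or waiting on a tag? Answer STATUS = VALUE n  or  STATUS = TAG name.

STATUS = VALUE 1

c1: issue MUL r5<-Mul1 | r0:4,r1:4,r2:6,r3:8,r4:1,r5:Mul1
c2: issue SUB r3<-Add1 | r0:4,r1:4,r2:6,r3:Add1,r4:1,r5:Mul1
c3: issue SUB r0<-Add2 | r0:Add2,r1:4,r2:6,r3:Add1,r4:1,r5:Mul1
c4: CDB Add1=0; issue MUL r1<-Mul2 | r0:Add2,r1:Mul2,r2:6,r3:0,r4:1,r5:Mul1
c5: stall | r0:Add2,r1:Mul2,r2:6,r3:0,r4:1,r5:Mul1
c6: CDB Mul1=48; issue MUL r1<-Mul1 | r0:Add2,r1:Mul1,r2:6,r3:0,r4:1,r5:48
c7: issue SUB r3<-Add1 | r0:Add2,r1:Mul1,r2:6,r3:Add1,r4:1,r5:48
c8: CDB Add2=-44; stall | r0:-44,r1:Mul1,r2:6,r3:Add1,r4:1,r5:48
c9: stall | r0:-44,r1:Mul1,r2:6,r3:Add1,r4:1,r5:48
c10: stall | r0:-44,r1:Mul1,r2:6,r3:Add1,r4:1,r5:48
c11: CDB Mul1=0; issue MUL r5<-Mul1 | r0:-44,r1:0,r2:6,r3:Add1,r4:1,r5:Mul1
c12: CDB Mul2=192 | r0:-44,r1:0,r2:6,r3:Add1,r4:1,r5:Mul1
c13: CDB Add1=1 | r0:-44,r1:0,r2:6,r3:1,r4:1,r5:Mul1
c14: - | r0:-44,r1:0,r2:6,r3:1,r4:1,r5:Mul1
c15: - | r0:-44,r1:0,r2:6,r3:1,r4:1,r5:Mul1
c16: CDB Mul1=-44 | r0:-44,r1:0,r2:6,r3:1,r4:1,r5:-44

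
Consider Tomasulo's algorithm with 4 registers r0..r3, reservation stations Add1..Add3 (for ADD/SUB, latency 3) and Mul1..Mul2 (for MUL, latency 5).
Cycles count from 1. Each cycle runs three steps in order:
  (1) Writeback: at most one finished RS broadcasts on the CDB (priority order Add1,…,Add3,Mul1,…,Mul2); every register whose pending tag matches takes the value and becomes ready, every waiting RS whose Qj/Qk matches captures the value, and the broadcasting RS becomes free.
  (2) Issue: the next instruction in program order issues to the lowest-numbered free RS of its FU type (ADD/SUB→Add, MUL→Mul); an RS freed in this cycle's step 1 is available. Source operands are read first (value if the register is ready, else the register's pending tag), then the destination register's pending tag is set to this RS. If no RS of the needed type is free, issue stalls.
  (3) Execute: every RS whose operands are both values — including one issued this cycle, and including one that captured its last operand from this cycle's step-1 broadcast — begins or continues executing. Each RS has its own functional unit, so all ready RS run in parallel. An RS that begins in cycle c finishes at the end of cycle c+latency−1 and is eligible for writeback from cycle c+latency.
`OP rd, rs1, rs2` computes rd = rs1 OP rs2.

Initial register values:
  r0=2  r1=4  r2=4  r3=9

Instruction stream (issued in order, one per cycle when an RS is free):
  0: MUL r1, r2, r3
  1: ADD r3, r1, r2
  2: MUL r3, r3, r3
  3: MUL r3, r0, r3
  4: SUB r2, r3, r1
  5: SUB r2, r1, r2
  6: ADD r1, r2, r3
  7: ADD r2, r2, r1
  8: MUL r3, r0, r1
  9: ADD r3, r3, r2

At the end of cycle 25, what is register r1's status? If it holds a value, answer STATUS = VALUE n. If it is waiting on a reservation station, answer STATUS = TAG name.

  c1: issue MUL r1<-Mul1  regs: r0:2,r1:Mul1,r2:4,r3:9
  c2: issue ADD r3<-Add1  regs: r0:2,r1:Mul1,r2:4,r3:Add1
  c3: issue MUL r3<-Mul2  regs: r0:2,r1:Mul1,r2:4,r3:Mul2
  c4: stall  regs: r0:2,r1:Mul1,r2:4,r3:Mul2
  c5: stall  regs: r0:2,r1:Mul1,r2:4,r3:Mul2
  c6: CDB Mul1=36; issue MUL r3<-Mul1  regs: r0:2,r1:36,r2:4,r3:Mul1
  c7: issue SUB r2<-Add2  regs: r0:2,r1:36,r2:Add2,r3:Mul1
  c8: issue SUB r2<-Add3  regs: r0:2,r1:36,r2:Add3,r3:Mul1
  c9: CDB Add1=40; issue ADD r1<-Add1  regs: r0:2,r1:Add1,r2:Add3,r3:Mul1
  c10: stall  regs: r0:2,r1:Add1,r2:Add3,r3:Mul1
  c11: stall  regs: r0:2,r1:Add1,r2:Add3,r3:Mul1
  c12: stall  regs: r0:2,r1:Add1,r2:Add3,r3:Mul1
  c13: stall  regs: r0:2,r1:Add1,r2:Add3,r3:Mul1
  c14: CDB Mul2=1600; stall  regs: r0:2,r1:Add1,r2:Add3,r3:Mul1
  c15: stall  regs: r0:2,r1:Add1,r2:Add3,r3:Mul1
  c16: stall  regs: r0:2,r1:Add1,r2:Add3,r3:Mul1
  c17: stall  regs: r0:2,r1:Add1,r2:Add3,r3:Mul1
  c18: stall  regs: r0:2,r1:Add1,r2:Add3,r3:Mul1
  c19: CDB Mul1=3200; stall  regs: r0:2,r1:Add1,r2:Add3,r3:3200
  c20: stall  regs: r0:2,r1:Add1,r2:Add3,r3:3200
  c21: stall  regs: r0:2,r1:Add1,r2:Add3,r3:3200
  c22: CDB Add2=3164; issue ADD r2<-Add2  regs: r0:2,r1:Add1,r2:Add2,r3:3200
  c23: issue MUL r3<-Mul1  regs: r0:2,r1:Add1,r2:Add2,r3:Mul1
  c24: stall  regs: r0:2,r1:Add1,r2:Add2,r3:Mul1
  c25: CDB Add3=-3128; issue ADD r3<-Add3  regs: r0:2,r1:Add1,r2:Add2,r3:Add3

STATUS = TAG Add1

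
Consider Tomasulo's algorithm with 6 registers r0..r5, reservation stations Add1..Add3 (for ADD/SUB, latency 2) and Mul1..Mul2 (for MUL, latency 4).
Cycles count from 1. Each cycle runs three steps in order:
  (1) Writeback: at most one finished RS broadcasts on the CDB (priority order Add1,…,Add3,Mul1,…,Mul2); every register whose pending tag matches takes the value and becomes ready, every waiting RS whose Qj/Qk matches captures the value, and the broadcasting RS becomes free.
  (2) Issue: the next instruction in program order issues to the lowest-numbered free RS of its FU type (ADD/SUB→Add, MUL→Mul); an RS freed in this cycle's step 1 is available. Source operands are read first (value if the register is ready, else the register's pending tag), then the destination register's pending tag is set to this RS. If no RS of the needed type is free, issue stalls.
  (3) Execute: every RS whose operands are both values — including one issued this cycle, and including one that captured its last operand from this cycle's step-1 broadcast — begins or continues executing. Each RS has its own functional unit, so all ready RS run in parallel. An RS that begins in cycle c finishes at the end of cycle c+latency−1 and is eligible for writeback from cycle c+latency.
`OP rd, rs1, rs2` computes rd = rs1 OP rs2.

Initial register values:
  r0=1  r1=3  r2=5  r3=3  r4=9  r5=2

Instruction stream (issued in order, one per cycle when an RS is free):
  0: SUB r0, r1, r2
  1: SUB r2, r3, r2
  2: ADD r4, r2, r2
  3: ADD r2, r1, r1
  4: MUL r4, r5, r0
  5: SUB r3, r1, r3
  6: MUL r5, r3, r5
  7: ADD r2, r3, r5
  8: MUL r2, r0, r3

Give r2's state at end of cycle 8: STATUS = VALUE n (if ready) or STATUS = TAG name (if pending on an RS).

STATUS = TAG Add1

cycle 1: issue SUB r0<-Add1 // r0:Add1,r1:3,r2:5,r3:3,r4:9,r5:2
cycle 2: issue SUB r2<-Add2 // r0:Add1,r1:3,r2:Add2,r3:3,r4:9,r5:2
cycle 3: CDB Add1=-2; issue ADD r4<-Add1 // r0:-2,r1:3,r2:Add2,r3:3,r4:Add1,r5:2
cycle 4: CDB Add2=-2; issue ADD r2<-Add2 // r0:-2,r1:3,r2:Add2,r3:3,r4:Add1,r5:2
cycle 5: issue MUL r4<-Mul1 // r0:-2,r1:3,r2:Add2,r3:3,r4:Mul1,r5:2
cycle 6: CDB Add1=-4; issue SUB r3<-Add1 // r0:-2,r1:3,r2:Add2,r3:Add1,r4:Mul1,r5:2
cycle 7: CDB Add2=6; issue MUL r5<-Mul2 // r0:-2,r1:3,r2:6,r3:Add1,r4:Mul1,r5:Mul2
cycle 8: CDB Add1=0; issue ADD r2<-Add1 // r0:-2,r1:3,r2:Add1,r3:0,r4:Mul1,r5:Mul2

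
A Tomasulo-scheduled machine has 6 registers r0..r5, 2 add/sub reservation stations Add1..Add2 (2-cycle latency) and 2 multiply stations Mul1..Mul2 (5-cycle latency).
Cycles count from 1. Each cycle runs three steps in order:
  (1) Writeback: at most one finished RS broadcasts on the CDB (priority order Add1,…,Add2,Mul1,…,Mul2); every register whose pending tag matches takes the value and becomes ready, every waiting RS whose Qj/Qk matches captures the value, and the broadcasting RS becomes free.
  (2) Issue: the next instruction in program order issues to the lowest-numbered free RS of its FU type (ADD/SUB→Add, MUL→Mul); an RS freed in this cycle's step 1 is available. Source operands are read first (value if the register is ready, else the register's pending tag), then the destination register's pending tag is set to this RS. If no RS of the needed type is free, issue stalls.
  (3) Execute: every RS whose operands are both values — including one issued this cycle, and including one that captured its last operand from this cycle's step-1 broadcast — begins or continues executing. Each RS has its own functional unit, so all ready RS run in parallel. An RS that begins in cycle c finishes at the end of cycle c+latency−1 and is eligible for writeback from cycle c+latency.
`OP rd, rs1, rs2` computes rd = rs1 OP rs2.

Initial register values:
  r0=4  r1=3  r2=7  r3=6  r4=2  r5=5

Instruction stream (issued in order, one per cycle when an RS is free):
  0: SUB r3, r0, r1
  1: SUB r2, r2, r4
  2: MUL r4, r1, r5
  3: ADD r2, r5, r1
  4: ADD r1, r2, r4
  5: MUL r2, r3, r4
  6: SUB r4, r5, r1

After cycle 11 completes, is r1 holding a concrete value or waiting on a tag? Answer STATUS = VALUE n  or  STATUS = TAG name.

STATUS = VALUE 23

  c1: issue SUB r3<-Add1  regs: r0:4,r1:3,r2:7,r3:Add1,r4:2,r5:5
  c2: issue SUB r2<-Add2  regs: r0:4,r1:3,r2:Add2,r3:Add1,r4:2,r5:5
  c3: CDB Add1=1; issue MUL r4<-Mul1  regs: r0:4,r1:3,r2:Add2,r3:1,r4:Mul1,r5:5
  c4: CDB Add2=5; issue ADD r2<-Add1  regs: r0:4,r1:3,r2:Add1,r3:1,r4:Mul1,r5:5
  c5: issue ADD r1<-Add2  regs: r0:4,r1:Add2,r2:Add1,r3:1,r4:Mul1,r5:5
  c6: CDB Add1=8; issue MUL r2<-Mul2  regs: r0:4,r1:Add2,r2:Mul2,r3:1,r4:Mul1,r5:5
  c7: issue SUB r4<-Add1  regs: r0:4,r1:Add2,r2:Mul2,r3:1,r4:Add1,r5:5
  c8: CDB Mul1=15  regs: r0:4,r1:Add2,r2:Mul2,r3:1,r4:Add1,r5:5
  c9: -  regs: r0:4,r1:Add2,r2:Mul2,r3:1,r4:Add1,r5:5
  c10: CDB Add2=23  regs: r0:4,r1:23,r2:Mul2,r3:1,r4:Add1,r5:5
  c11: -  regs: r0:4,r1:23,r2:Mul2,r3:1,r4:Add1,r5:5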